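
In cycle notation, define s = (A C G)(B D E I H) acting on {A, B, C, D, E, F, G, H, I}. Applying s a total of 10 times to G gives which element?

G lies in the 3-cycle (A C G).
Since the cycle has length 3, s^10 acts on it the same as s^1 (10 mod 3 = 1).
Advancing 1 step from G: G → A.

A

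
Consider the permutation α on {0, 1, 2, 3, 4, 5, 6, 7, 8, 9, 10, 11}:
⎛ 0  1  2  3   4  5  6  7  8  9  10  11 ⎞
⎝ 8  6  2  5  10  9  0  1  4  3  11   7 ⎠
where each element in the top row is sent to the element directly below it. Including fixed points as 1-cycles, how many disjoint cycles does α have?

3

The cycle decomposition is (0 8 4 10 11 7 1 6)(2)(3 5 9), which has 3 cycles (counting 1-cycles).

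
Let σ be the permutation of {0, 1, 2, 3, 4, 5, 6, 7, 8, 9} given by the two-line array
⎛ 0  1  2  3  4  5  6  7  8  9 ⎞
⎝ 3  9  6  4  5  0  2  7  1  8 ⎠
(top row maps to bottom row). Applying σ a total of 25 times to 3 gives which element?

Tracing 3 → 4 → … returns to 3 after 4 steps, so 3 lies in a 4-cycle (0, 3, 4, 5).
Powers repeat with period 4 on this cycle, and 25 mod 4 = 1, so σ^25(3) = σ^1(3).
Stepping 1 place around the cycle: 3 → 4.

4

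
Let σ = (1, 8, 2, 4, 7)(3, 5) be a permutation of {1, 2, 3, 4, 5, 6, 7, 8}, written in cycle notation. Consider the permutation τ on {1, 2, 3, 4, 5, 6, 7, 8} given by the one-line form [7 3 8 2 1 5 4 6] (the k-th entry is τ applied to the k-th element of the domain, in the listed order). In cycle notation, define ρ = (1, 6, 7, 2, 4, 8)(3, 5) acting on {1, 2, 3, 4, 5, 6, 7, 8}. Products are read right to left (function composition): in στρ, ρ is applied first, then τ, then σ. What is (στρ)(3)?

8

Apply the permutations in order: ρ(3) = 5, then τ(5) = 1, then σ(1) = 8. So (στρ)(3) = 8.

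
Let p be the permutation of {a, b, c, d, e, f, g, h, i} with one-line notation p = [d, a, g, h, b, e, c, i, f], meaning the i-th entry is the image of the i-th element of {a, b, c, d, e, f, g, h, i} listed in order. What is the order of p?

Decomposing into disjoint cycles gives cycle lengths 7, 2.
Since disjoint cycles commute, ord(p) = lcm(7, 2) = 14.

14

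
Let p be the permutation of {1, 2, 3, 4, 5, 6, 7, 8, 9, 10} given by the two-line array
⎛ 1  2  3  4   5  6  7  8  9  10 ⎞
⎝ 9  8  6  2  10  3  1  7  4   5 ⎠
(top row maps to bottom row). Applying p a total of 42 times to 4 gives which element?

Tracing 4 → 2 → … returns to 4 after 6 steps, so 4 lies in a 6-cycle (1 9 4 2 8 7).
Since the cycle has length 6, p^42 acts on it the same as p^0 (42 mod 6 = 0).
So p^42(4) = 4.

4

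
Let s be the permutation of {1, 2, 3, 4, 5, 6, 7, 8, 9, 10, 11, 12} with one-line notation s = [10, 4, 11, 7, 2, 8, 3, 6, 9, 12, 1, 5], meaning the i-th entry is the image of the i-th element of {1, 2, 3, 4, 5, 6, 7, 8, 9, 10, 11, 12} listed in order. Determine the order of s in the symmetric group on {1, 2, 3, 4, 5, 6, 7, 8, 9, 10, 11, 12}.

18

Writing s as disjoint cycles, the cycle lengths are 9, 2, 1.
The order of s is the least common multiple of its cycle lengths: lcm(9, 2) = 18.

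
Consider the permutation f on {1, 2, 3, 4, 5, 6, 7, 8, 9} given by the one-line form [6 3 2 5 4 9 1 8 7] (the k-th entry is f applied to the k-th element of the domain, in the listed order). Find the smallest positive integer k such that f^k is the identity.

4

Writing f as disjoint cycles, the cycle lengths are 4, 2, 2, 1.
Since disjoint cycles commute, ord(f) = lcm(4, 2, 2) = 4.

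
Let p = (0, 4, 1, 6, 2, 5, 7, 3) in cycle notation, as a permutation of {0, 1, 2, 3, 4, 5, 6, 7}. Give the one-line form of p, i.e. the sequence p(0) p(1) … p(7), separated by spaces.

Each element maps to the next entry in its cycle (wrapping to the front): 0↦4, 1↦6, 2↦5, 3↦0, 4↦1, 5↦7, 6↦2, 7↦3.
Listing these in domain order gives 4 6 5 0 1 7 2 3.

4 6 5 0 1 7 2 3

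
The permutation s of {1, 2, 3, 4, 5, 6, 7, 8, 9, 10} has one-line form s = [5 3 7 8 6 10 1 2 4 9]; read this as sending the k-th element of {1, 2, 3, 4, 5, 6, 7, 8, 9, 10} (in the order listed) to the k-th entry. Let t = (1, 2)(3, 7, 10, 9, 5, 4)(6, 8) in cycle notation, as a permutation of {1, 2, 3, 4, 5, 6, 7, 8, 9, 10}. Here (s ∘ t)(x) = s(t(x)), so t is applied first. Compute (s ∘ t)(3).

First apply t: t(3) = 7, then s(7) = 1. Thus (s ∘ t)(3) = 1.

1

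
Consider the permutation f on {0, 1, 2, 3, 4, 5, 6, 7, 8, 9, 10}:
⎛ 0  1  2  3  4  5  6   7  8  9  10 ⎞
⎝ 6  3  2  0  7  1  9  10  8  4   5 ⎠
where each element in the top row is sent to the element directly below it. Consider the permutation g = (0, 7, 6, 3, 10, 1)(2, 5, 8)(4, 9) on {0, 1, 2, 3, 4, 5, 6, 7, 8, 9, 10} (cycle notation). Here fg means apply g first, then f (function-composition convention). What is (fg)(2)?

First apply g: g(2) = 5, then f(5) = 1. Thus (fg)(2) = 1.

1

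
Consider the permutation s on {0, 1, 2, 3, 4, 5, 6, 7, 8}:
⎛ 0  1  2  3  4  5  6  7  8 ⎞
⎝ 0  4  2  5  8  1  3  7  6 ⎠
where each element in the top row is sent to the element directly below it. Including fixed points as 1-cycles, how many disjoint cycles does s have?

The cycle decomposition is (0)(1, 4, 8, 6, 3, 5)(2)(7), which has 4 cycles (counting 1-cycles).

4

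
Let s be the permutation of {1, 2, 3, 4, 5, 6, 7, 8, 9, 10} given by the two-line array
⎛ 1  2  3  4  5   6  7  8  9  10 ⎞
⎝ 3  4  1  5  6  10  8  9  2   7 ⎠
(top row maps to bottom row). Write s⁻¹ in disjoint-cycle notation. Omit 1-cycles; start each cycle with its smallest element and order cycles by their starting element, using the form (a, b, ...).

The cycle decomposition of s is (1, 3)(2, 4, 5, 6, 10, 7, 8, 9).
Reversing each cycle (and rotating so the smallest element leads) gives s⁻¹ = (1, 3)(2, 9, 8, 7, 10, 6, 5, 4).

(1, 3)(2, 9, 8, 7, 10, 6, 5, 4)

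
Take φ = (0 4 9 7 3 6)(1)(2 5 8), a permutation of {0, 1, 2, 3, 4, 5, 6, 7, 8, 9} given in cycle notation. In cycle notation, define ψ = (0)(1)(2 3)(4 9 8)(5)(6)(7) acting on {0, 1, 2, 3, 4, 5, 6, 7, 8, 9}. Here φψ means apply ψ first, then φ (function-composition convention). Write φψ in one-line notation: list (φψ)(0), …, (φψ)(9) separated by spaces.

(φψ)(x) = φ(ψ(x)). Computing each image: φ(ψ(0)) = φ(0) = 4, φ(ψ(1)) = φ(1) = 1, φ(ψ(2)) = φ(3) = 6, φ(ψ(3)) = φ(2) = 5, φ(ψ(4)) = φ(9) = 7, φ(ψ(5)) = φ(5) = 8, φ(ψ(6)) = φ(6) = 0, φ(ψ(7)) = φ(7) = 3, φ(ψ(8)) = φ(4) = 9, φ(ψ(9)) = φ(8) = 2.
Hence φψ = [4 1 6 5 7 8 0 3 9 2].

4 1 6 5 7 8 0 3 9 2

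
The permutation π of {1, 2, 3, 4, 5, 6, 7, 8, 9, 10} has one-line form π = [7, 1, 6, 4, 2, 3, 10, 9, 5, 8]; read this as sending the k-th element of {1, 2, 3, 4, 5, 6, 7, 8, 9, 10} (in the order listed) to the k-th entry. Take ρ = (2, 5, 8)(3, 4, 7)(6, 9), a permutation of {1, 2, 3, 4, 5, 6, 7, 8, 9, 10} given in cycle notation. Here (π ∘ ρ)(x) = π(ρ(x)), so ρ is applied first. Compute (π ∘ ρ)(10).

ρ(10) = 10, then π(10) = 8; composing gives (π ∘ ρ)(10) = 8.

8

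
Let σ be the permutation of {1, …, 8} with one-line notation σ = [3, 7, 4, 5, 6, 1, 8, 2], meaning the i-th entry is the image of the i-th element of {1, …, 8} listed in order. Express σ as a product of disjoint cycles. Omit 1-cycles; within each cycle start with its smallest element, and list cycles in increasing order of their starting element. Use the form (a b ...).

From 1: 1 → 3 → 4 → 5 → 6 → 1, closing the cycle (1 3 4 5 6).
Continuing from each remaining unvisited element yields (1 3 4 5 6)(2 7 8).

(1 3 4 5 6)(2 7 8)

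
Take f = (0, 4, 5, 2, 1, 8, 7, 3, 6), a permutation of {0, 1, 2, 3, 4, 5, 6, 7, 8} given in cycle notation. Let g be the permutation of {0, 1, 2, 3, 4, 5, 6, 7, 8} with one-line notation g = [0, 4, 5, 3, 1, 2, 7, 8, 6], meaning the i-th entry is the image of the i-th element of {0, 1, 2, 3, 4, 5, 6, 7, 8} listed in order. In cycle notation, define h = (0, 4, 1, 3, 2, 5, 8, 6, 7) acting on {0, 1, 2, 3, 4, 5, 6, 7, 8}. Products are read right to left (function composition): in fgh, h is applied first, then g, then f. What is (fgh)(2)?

Apply the permutations in order: h(2) = 5, then g(5) = 2, then f(2) = 1. So (fgh)(2) = 1.

1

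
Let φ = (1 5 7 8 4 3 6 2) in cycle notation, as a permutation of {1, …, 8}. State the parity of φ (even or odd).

odd

The cycle lengths are 8.
A cycle of length ℓ contributes ℓ−1 transpositions, so φ is a product of 7 transpositions — odd.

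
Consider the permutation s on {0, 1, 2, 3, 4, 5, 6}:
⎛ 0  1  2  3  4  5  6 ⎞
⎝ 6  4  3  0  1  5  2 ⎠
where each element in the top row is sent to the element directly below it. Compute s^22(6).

3

Tracing 6 → 2 → … returns to 6 after 4 steps, so 6 lies in a 4-cycle (0 6 2 3).
Since the cycle has length 4, s^22 acts on it the same as s^2 (22 mod 4 = 2).
Stepping 2 places around the cycle: 6 → 2 → 3.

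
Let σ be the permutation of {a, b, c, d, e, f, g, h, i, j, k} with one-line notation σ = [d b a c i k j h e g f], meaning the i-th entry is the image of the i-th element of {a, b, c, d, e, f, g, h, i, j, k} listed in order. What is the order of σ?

6

Decomposing into disjoint cycles gives cycle lengths 3, 2, 2, 2, 1, 1.
Since disjoint cycles commute, ord(σ) = lcm(3, 2, 2, 2) = 6.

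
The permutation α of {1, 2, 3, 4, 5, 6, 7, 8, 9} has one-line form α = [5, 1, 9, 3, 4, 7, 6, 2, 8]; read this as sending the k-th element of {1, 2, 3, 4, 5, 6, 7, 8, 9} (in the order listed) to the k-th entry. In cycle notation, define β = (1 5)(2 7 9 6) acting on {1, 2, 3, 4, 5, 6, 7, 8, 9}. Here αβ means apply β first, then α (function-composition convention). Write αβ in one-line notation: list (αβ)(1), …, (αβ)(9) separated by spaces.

4 6 9 3 5 1 8 2 7

For each element, apply β then α: 1 → 5 → 4; 2 → 7 → 6; 3 → 3 → 9; 4 → 4 → 3; 5 → 1 → 5; 6 → 2 → 1; 7 → 9 → 8; 8 → 8 → 2; 9 → 6 → 7.
So αβ in one-line form is 4 6 9 3 5 1 8 2 7.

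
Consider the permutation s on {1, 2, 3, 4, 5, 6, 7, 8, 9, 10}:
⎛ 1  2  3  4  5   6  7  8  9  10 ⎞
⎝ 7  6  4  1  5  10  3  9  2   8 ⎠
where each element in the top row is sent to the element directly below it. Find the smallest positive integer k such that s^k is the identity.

20

The disjoint-cycle form of s has cycle lengths 5, 4, 1.
The order is lcm(5, 4) = 20.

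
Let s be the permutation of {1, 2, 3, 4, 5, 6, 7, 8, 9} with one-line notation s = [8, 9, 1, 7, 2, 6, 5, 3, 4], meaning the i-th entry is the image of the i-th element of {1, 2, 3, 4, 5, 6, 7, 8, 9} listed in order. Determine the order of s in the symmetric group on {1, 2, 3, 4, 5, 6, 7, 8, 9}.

The disjoint-cycle form of s has cycle lengths 5, 3, 1.
Since disjoint cycles commute, ord(s) = lcm(5, 3) = 15.

15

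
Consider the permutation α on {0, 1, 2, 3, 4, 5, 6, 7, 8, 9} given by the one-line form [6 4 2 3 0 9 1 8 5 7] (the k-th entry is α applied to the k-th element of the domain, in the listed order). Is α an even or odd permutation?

even

In disjoint-cycle form the cycle lengths are 4, 4, 1, 1.
A cycle of length ℓ contributes ℓ−1 transpositions, so α is a product of 3 + 3 = 6 transpositions — even.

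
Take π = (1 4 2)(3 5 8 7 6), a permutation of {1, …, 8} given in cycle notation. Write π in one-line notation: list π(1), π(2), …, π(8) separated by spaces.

Each element maps to the next entry in its cycle (wrapping to the front): 1↦4, 2↦1, 3↦5, 4↦2, 5↦8, 6↦3, 7↦6, 8↦7.
Listing these in domain order gives 4 1 5 2 8 3 6 7.

4 1 5 2 8 3 6 7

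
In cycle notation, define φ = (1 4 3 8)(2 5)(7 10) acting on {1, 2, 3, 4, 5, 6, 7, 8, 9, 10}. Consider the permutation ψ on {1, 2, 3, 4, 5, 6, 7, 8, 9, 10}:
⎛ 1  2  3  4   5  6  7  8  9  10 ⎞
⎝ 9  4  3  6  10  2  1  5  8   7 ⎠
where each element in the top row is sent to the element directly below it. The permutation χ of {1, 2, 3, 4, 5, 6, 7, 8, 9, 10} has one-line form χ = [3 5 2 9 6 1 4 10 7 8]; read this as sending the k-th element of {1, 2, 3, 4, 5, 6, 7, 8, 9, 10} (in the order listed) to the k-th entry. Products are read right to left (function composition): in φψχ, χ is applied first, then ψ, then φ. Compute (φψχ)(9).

Apply the permutations in order: χ(9) = 7, then ψ(7) = 1, then φ(1) = 4. So (φψχ)(9) = 4.

4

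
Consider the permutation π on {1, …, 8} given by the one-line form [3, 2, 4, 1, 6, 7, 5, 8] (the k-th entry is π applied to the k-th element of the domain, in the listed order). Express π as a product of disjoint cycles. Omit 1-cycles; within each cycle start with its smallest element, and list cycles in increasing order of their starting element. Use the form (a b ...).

(1 3 4)(5 6 7)

Iterating π from 1 gives 1 → 3 → 4 → 1; that is the 3-cycle (1 3 4).
Continuing from each remaining unvisited element yields (1 3 4)(5 6 7).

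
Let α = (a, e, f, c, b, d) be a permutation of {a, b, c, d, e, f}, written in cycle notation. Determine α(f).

Within (a, e, f, c, b, d), f ↦ c.

c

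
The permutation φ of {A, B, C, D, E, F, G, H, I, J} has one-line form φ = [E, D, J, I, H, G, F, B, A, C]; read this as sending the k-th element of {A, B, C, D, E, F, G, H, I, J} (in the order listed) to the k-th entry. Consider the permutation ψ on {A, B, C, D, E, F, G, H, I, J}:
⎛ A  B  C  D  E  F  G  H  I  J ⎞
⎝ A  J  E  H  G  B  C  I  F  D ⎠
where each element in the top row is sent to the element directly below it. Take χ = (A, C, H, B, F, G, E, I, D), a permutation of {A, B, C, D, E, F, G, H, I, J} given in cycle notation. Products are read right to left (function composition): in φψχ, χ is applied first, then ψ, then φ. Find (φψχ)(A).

H

Chase A: χ(A) = C; ψ(C) = E; φ(E) = H. Hence (φψχ)(A) = H.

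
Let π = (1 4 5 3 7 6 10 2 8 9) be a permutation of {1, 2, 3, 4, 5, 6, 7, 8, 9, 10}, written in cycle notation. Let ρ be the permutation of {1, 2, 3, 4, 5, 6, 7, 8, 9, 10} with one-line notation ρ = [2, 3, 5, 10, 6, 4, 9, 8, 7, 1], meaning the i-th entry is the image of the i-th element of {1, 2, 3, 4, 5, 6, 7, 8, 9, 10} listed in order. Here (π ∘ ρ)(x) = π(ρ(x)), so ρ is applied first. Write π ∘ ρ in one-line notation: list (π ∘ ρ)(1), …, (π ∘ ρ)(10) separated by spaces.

8 7 3 2 10 5 1 9 6 4

(π ∘ ρ)(x) = π(ρ(x)). Computing each image: π(ρ(1)) = π(2) = 8, π(ρ(2)) = π(3) = 7, π(ρ(3)) = π(5) = 3, π(ρ(4)) = π(10) = 2, π(ρ(5)) = π(6) = 10, π(ρ(6)) = π(4) = 5, π(ρ(7)) = π(9) = 1, π(ρ(8)) = π(8) = 9, π(ρ(9)) = π(7) = 6, π(ρ(10)) = π(1) = 4.
Hence π ∘ ρ = [8 7 3 2 10 5 1 9 6 4].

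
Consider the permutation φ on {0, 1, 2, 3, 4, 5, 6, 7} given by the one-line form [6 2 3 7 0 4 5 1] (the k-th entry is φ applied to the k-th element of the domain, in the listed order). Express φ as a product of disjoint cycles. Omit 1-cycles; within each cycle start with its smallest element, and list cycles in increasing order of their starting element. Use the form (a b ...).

(0 6 5 4)(1 2 3 7)

Start at 0 and follow images: 0 → 6 → 5 → 4 → 0, giving the cycle (0 6 5 4).
Continuing from each remaining unvisited element yields (0 6 5 4)(1 2 3 7).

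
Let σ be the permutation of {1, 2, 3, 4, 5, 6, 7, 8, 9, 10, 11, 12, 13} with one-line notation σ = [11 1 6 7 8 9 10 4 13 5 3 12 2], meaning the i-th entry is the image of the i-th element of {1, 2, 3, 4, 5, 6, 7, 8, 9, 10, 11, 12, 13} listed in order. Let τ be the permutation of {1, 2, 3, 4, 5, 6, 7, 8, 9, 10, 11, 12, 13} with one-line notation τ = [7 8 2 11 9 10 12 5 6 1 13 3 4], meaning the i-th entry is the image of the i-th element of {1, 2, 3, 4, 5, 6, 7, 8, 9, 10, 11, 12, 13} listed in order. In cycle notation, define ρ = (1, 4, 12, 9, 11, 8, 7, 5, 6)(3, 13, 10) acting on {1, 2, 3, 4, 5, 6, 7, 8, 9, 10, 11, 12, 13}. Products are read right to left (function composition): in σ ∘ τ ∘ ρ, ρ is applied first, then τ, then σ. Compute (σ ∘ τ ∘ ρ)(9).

Chase 9: ρ(9) = 11; τ(11) = 13; σ(13) = 2. Hence (σ ∘ τ ∘ ρ)(9) = 2.

2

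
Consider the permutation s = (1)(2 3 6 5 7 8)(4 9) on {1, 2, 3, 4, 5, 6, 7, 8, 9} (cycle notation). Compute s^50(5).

8

5 lies in the 6-cycle (2 3 6 5 7 8).
Since the cycle has length 6, s^50 acts on it the same as s^2 (50 mod 6 = 2).
Stepping 2 places around the cycle: 5 → 7 → 8.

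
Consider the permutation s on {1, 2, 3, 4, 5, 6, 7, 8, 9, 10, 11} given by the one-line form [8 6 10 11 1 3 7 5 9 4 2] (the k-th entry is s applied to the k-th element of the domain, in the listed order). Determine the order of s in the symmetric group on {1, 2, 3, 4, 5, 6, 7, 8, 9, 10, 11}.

Decomposing into disjoint cycles gives cycle lengths 6, 3, 1, 1.
The order is lcm(6, 3) = 6.

6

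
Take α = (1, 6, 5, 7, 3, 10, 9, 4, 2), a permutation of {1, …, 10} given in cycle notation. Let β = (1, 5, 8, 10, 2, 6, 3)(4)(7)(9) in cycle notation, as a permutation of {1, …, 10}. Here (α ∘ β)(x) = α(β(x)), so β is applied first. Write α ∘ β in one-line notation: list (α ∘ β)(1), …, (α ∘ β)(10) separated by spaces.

(α ∘ β)(x) = α(β(x)). Computing each image: α(β(1)) = α(5) = 7, α(β(2)) = α(6) = 5, α(β(3)) = α(1) = 6, α(β(4)) = α(4) = 2, α(β(5)) = α(8) = 8, α(β(6)) = α(3) = 10, α(β(7)) = α(7) = 3, α(β(8)) = α(10) = 9, α(β(9)) = α(9) = 4, α(β(10)) = α(2) = 1.
Hence α ∘ β = [7 5 6 2 8 10 3 9 4 1].

7 5 6 2 8 10 3 9 4 1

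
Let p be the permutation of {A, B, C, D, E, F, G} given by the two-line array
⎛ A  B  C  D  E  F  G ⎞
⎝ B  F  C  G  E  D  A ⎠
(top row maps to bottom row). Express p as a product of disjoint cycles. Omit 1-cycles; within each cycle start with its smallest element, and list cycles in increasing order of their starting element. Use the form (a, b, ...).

(A, B, F, D, G)

From A: A → B → F → D → G → A, closing the cycle (A, B, F, D, G).
Continuing from each remaining unvisited element yields (A, B, F, D, G).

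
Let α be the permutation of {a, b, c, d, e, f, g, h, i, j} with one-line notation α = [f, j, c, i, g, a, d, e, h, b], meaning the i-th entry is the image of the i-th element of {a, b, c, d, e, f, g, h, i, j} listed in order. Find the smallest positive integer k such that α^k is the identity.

10

The disjoint-cycle form of α has cycle lengths 5, 2, 2, 1.
Since disjoint cycles commute, ord(α) = lcm(5, 2, 2) = 10.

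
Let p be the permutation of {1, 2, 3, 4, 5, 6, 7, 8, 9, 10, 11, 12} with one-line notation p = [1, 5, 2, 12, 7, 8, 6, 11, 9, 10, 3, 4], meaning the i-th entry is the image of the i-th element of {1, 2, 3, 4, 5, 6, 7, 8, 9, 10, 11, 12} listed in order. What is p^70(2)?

2

Tracing 2 → 5 → … returns to 2 after 7 steps, so 2 lies in a 7-cycle (2, 5, 7, 6, 8, 11, 3).
Since the cycle has length 7, p^70 acts on it the same as p^0 (70 mod 7 = 0).
So p^70(2) = 2.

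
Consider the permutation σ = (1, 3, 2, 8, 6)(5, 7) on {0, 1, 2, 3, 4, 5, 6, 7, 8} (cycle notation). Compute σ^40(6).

6 lies in the 5-cycle (1, 3, 2, 8, 6).
On a 5-cycle, σ^5 is the identity, so σ^40 = σ^0 there (40 ≡ 0 mod 5).
So σ^40(6) = 6.

6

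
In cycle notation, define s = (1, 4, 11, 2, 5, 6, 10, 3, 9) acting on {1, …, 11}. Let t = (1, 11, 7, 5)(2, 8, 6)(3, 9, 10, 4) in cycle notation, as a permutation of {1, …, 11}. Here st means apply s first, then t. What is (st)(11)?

First apply s: s(11) = 2, then t(2) = 8. Thus (st)(11) = 8.

8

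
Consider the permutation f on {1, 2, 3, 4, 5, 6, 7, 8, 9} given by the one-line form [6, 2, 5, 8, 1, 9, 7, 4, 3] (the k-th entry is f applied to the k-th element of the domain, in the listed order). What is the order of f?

10

Decomposing into disjoint cycles gives cycle lengths 5, 2, 1, 1.
Since disjoint cycles commute, ord(f) = lcm(5, 2) = 10.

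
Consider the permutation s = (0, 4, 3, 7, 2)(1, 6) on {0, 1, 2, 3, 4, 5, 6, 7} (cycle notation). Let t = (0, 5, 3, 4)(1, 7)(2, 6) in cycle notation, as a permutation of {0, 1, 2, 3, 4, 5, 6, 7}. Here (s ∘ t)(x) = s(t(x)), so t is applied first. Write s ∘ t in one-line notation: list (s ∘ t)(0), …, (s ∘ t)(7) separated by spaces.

5 2 1 3 4 7 0 6

(s ∘ t)(x) = s(t(x)). Computing each image: s(t(0)) = s(5) = 5, s(t(1)) = s(7) = 2, s(t(2)) = s(6) = 1, s(t(3)) = s(4) = 3, s(t(4)) = s(0) = 4, s(t(5)) = s(3) = 7, s(t(6)) = s(2) = 0, s(t(7)) = s(1) = 6.
Hence s ∘ t = [5 2 1 3 4 7 0 6].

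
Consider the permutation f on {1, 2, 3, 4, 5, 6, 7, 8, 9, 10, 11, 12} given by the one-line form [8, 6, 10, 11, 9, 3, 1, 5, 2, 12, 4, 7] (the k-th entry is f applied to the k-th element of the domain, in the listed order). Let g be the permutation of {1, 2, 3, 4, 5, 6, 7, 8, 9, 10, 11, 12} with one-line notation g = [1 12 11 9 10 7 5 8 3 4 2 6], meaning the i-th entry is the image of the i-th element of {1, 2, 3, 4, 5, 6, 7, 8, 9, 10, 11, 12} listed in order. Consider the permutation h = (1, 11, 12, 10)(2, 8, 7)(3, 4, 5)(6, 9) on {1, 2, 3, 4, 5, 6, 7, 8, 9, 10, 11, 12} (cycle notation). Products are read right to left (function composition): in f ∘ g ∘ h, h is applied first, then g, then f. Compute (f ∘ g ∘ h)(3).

Chase 3: h(3) = 4; g(4) = 9; f(9) = 2. Hence (f ∘ g ∘ h)(3) = 2.

2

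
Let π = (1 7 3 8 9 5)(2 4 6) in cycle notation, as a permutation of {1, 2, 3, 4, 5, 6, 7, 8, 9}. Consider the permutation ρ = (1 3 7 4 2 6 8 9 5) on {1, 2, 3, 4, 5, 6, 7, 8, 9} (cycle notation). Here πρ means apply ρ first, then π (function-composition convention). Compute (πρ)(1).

8

(πρ)(1) = π(ρ(1)). ρ(1) = 3, then π(3) = 8. So (πρ)(1) = 8.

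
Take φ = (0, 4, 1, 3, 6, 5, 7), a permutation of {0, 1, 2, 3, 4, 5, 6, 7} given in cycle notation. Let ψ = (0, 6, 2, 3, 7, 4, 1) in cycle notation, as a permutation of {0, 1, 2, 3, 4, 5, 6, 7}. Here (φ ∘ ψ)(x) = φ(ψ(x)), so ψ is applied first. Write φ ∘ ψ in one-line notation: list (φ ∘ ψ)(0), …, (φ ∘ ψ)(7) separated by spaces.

5 4 6 0 3 7 2 1

(φ ∘ ψ)(x) = φ(ψ(x)). Computing each image: φ(ψ(0)) = φ(6) = 5, φ(ψ(1)) = φ(0) = 4, φ(ψ(2)) = φ(3) = 6, φ(ψ(3)) = φ(7) = 0, φ(ψ(4)) = φ(1) = 3, φ(ψ(5)) = φ(5) = 7, φ(ψ(6)) = φ(2) = 2, φ(ψ(7)) = φ(4) = 1.
Hence φ ∘ ψ = [5 4 6 0 3 7 2 1].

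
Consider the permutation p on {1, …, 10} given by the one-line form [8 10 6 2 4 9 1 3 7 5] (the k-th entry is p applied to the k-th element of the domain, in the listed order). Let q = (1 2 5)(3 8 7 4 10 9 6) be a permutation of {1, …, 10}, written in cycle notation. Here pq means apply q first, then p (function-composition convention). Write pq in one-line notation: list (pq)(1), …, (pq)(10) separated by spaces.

For each element, apply q then p: 1 → 2 → 10; 2 → 5 → 4; 3 → 8 → 3; 4 → 10 → 5; 5 → 1 → 8; 6 → 3 → 6; 7 → 4 → 2; 8 → 7 → 1; 9 → 6 → 9; 10 → 9 → 7.
Collecting the images, pq = [10 4 3 5 8 6 2 1 9 7].

10 4 3 5 8 6 2 1 9 7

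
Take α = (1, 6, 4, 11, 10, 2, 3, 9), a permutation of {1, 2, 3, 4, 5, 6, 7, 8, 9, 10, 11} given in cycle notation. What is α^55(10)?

10 lies in the 8-cycle (1, 6, 4, 11, 10, 2, 3, 9).
Since the cycle has length 8, α^55 acts on it the same as α^7 (55 mod 8 = 7).
Stepping 7 places around the cycle: 10 → 2 → 3 → 9 → 1 → 6 → 4 → 11.

11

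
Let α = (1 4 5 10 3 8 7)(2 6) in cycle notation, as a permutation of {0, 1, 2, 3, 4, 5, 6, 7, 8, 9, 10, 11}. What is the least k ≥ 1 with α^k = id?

The cycle type of α is (7, 2, 1, 1, 1).
The order of α is the least common multiple of its cycle lengths: lcm(7, 2) = 14.

14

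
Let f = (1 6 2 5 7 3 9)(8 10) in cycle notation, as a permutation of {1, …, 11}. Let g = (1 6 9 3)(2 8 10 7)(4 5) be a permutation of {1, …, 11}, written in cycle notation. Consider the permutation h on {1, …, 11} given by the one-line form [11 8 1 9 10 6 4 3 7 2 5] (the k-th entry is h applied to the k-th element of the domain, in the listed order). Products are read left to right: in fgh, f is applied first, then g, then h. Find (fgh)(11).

Apply the permutations in order: f(11) = 11, then g(11) = 11, then h(11) = 5. So (fgh)(11) = 5.

5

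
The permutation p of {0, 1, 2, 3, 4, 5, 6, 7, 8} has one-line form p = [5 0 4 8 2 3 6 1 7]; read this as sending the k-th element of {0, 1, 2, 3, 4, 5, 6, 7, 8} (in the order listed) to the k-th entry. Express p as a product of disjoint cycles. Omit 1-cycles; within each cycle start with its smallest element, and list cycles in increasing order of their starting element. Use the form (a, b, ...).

Iterating p from 0 gives 0 → 5 → 3 → 8 → 7 → 1 → 0; that is the 6-cycle (0, 5, 3, 8, 7, 1).
Continuing from each remaining unvisited element yields (0, 5, 3, 8, 7, 1)(2, 4).

(0, 5, 3, 8, 7, 1)(2, 4)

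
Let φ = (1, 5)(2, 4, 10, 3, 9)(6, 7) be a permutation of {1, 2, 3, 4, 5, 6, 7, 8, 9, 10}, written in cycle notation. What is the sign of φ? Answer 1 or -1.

1

The cycle lengths are 5, 2, 2, 1.
A cycle of length ℓ contributes ℓ−1 transpositions, so φ is a product of 4 + 1 + 1 = 6 transpositions — even.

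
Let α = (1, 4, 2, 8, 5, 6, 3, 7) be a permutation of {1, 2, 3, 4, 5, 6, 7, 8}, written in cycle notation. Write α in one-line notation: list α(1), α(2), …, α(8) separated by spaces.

Each element maps to the next entry in its cycle (wrapping to the front): 1→4, 2→8, 3→7, 4→2, 5→6, 6→3, 7→1, 8→5.
So the one-line form is 4 8 7 2 6 3 1 5.

4 8 7 2 6 3 1 5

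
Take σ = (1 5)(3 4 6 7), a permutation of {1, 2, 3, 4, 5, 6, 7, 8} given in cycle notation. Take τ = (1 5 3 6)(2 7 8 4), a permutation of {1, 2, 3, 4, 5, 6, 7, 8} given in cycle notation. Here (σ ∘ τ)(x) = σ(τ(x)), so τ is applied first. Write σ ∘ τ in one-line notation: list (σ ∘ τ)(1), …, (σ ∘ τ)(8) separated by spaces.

1 3 7 2 4 5 8 6

Chase each element through τ then σ: 1 → 5 → 1; 2 → 7 → 3; 3 → 6 → 7; 4 → 2 → 2; 5 → 3 → 4; 6 → 1 → 5; 7 → 8 → 8; 8 → 4 → 6.
Collecting the images, σ ∘ τ = [1 3 7 2 4 5 8 6].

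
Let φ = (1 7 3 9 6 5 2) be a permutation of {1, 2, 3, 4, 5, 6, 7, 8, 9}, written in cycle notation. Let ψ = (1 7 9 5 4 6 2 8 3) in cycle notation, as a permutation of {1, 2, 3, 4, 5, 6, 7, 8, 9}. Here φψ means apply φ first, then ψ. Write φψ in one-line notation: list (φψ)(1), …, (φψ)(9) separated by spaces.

9 7 5 6 8 4 1 3 2

For each element, apply φ then ψ: 1 → 7 → 9; 2 → 1 → 7; 3 → 9 → 5; 4 → 4 → 6; 5 → 2 → 8; 6 → 5 → 4; 7 → 3 → 1; 8 → 8 → 3; 9 → 6 → 2.
Collecting the images, φψ = [9 7 5 6 8 4 1 3 2].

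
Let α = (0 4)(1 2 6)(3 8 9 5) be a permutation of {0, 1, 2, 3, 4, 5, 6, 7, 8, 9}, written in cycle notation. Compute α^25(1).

1 lies in the 3-cycle (1 2 6).
Since the cycle has length 3, α^25 acts on it the same as α^1 (25 mod 3 = 1).
Stepping 1 place around the cycle: 1 → 2.

2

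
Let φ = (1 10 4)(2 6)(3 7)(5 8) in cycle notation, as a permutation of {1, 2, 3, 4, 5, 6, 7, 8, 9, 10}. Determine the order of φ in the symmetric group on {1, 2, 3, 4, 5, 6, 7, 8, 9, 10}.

6

The cycle type of φ is (3, 2, 2, 2, 1).
The order is lcm(3, 2, 2, 2) = 6.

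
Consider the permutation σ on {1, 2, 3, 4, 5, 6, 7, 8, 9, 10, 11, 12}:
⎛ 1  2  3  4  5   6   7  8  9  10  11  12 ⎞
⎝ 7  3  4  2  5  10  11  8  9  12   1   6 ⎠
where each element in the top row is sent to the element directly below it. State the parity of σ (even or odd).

even

In disjoint-cycle form the cycle lengths are 3, 3, 3, 1, 1, 1.
A cycle is odd iff its length is even; σ has 0 even-length cycles, so sgn(σ) = (−1)^0 and σ is even.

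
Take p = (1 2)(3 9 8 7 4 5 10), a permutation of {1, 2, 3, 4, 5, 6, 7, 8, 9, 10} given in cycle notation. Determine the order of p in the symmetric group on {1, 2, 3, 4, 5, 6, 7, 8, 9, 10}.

The disjoint cycles have lengths 7, 2, 1.
Since disjoint cycles commute, ord(p) = lcm(7, 2) = 14.

14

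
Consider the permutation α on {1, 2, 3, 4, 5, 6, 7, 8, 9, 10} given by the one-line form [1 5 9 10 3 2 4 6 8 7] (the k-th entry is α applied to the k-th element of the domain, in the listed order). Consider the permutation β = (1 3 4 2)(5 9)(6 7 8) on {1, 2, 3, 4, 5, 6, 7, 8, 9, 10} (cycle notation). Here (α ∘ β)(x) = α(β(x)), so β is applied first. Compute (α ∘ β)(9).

3

(α ∘ β)(9) = α(β(9)). β(9) = 5, then α(5) = 3. So (α ∘ β)(9) = 3.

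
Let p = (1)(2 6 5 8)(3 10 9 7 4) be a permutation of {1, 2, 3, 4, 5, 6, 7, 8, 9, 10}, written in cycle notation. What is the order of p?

The cycle type of p is (5, 4, 1).
Since disjoint cycles commute, ord(p) = lcm(5, 4) = 20.

20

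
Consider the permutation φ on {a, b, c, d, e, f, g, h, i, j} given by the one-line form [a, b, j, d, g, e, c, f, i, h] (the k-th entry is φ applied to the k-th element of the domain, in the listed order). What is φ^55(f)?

e

Tracing f → e → … returns to f after 6 steps, so f lies in a 6-cycle (c j h f e g).
On a 6-cycle, φ^6 is the identity, so φ^55 = φ^1 there (55 ≡ 1 mod 6).
Advancing 1 step from f: f → e.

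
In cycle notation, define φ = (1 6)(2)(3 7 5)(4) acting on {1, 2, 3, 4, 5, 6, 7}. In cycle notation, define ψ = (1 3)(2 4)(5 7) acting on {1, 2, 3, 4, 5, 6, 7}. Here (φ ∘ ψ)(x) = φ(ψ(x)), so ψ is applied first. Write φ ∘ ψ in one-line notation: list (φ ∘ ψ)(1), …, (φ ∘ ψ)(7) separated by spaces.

7 4 6 2 5 1 3

(φ ∘ ψ)(x) = φ(ψ(x)). Computing each image: φ(ψ(1)) = φ(3) = 7, φ(ψ(2)) = φ(4) = 4, φ(ψ(3)) = φ(1) = 6, φ(ψ(4)) = φ(2) = 2, φ(ψ(5)) = φ(7) = 5, φ(ψ(6)) = φ(6) = 1, φ(ψ(7)) = φ(5) = 3.
Hence φ ∘ ψ = [7 4 6 2 5 1 3].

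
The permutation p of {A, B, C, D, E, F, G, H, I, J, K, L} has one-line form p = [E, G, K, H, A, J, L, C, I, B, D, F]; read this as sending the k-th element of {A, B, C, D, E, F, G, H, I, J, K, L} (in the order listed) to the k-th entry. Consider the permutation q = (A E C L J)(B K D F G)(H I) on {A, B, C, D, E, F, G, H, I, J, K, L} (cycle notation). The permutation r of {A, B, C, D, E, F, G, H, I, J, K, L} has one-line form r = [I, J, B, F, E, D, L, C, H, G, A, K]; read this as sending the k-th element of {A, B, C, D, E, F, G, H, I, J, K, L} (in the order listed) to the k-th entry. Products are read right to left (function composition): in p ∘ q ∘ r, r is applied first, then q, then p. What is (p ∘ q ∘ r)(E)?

K

Chase E: r(E) = E; q(E) = C; p(C) = K. Hence (p ∘ q ∘ r)(E) = K.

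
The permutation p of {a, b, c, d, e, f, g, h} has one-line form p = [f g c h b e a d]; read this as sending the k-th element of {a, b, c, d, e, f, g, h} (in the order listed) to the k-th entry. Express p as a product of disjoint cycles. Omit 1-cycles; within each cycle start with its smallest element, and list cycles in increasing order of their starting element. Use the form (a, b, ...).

(a, f, e, b, g)(d, h)

Start at a and follow images: a → f → e → b → g → a, giving the cycle (a, f, e, b, g).
Repeating from the next unused element and collecting all non-trivial cycles gives (a, f, e, b, g)(d, h).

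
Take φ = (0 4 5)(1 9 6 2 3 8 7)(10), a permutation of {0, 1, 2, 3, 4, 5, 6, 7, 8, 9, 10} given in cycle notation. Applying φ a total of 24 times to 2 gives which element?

7

2 lies in the 7-cycle (1 9 6 2 3 8 7).
Since the cycle has length 7, φ^24 acts on it the same as φ^3 (24 mod 7 = 3).
Advancing 3 steps from 2: 2 → 3 → 8 → 7.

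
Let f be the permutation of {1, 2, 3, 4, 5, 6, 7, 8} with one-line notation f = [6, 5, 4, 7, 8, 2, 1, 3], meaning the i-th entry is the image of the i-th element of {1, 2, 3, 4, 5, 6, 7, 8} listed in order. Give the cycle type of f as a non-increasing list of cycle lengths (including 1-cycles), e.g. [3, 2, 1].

The disjoint cycles are (1 6 2 5 8 3 4 7), with lengths 8 in non-increasing order.

[8]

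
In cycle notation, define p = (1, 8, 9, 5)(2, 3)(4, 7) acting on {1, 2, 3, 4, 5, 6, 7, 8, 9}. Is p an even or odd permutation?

The cycle lengths are 4, 2, 2, 1.
A cycle of length ℓ contributes ℓ−1 transpositions, so p is a product of 3 + 1 + 1 = 5 transpositions — odd.

odd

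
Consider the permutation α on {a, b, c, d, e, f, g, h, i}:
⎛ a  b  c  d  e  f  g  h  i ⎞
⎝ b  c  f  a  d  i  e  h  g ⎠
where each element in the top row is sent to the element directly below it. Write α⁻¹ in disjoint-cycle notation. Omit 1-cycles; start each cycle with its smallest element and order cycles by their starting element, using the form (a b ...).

First write α in disjoint cycles: (a b c f i g e d).
Reversing each cycle (and rotating so the smallest element leads) gives α⁻¹ = (a d e g i f c b).

(a d e g i f c b)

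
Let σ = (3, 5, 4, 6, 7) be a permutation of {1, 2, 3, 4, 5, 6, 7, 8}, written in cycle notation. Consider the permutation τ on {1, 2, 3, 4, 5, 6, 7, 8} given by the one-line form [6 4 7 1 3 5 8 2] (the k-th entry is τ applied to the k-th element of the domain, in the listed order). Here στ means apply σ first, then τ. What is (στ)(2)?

4

(στ)(2) = τ(σ(2)). σ(2) = 2, then τ(2) = 4. So (στ)(2) = 4.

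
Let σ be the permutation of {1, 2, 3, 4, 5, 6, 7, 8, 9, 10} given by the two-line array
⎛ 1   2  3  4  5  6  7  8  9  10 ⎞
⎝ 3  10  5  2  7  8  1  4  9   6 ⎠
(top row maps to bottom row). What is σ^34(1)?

Tracing 1 → 3 → … returns to 1 after 4 steps, so 1 lies in a 4-cycle (1, 3, 5, 7).
Powers repeat with period 4 on this cycle, and 34 mod 4 = 2, so σ^34(1) = σ^2(1).
Advancing 2 steps from 1: 1 → 3 → 5.

5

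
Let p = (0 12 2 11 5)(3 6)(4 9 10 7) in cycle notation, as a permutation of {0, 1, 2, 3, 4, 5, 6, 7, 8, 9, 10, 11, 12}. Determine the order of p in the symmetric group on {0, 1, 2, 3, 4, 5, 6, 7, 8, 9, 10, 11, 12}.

The cycle type of p is (5, 4, 2, 1, 1).
The order of p is the least common multiple of its cycle lengths: lcm(5, 4, 2) = 20.

20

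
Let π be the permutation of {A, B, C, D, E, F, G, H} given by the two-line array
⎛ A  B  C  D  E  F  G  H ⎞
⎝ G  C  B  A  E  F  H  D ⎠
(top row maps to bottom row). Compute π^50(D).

Tracing D → A → … returns to D after 4 steps, so D lies in a 4-cycle (A, G, H, D).
Since the cycle has length 4, π^50 acts on it the same as π^2 (50 mod 4 = 2).
Stepping 2 places around the cycle: D → A → G.

G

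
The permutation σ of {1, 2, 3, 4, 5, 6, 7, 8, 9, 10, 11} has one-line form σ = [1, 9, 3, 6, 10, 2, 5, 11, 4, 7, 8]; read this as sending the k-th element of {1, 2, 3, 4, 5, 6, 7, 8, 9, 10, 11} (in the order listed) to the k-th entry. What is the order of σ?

12

The disjoint-cycle form of σ has cycle lengths 4, 3, 2, 1, 1.
Since disjoint cycles commute, ord(σ) = lcm(4, 3, 2) = 12.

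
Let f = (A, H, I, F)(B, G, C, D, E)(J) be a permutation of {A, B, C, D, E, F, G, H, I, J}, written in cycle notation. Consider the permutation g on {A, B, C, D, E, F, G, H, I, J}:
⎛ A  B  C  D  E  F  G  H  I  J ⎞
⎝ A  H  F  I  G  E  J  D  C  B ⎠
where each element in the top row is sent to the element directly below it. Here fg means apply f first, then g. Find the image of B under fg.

f(B) = G, then g(G) = J; composing gives (fg)(B) = J.

J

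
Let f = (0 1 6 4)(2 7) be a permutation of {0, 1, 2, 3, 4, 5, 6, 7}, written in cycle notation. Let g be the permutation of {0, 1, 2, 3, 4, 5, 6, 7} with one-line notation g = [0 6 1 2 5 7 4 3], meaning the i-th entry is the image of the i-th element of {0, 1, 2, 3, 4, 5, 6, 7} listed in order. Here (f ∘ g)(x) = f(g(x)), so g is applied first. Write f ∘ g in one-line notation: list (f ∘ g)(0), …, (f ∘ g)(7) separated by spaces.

1 4 6 7 5 2 0 3

(f ∘ g)(x) = f(g(x)). Computing each image: f(g(0)) = f(0) = 1, f(g(1)) = f(6) = 4, f(g(2)) = f(1) = 6, f(g(3)) = f(2) = 7, f(g(4)) = f(5) = 5, f(g(5)) = f(7) = 2, f(g(6)) = f(4) = 0, f(g(7)) = f(3) = 3.
Hence f ∘ g = [1 4 6 7 5 2 0 3].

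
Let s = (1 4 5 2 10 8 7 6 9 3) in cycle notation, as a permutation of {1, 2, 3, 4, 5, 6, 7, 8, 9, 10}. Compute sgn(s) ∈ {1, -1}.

-1

The cycle lengths are 10.
A cycle of length ℓ contributes ℓ−1 transpositions, so s is a product of 9 transpositions — odd.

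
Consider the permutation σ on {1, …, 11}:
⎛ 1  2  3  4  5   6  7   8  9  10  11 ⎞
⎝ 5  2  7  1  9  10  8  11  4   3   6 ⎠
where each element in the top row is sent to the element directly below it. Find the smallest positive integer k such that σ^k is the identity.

12

Writing σ as disjoint cycles, the cycle lengths are 6, 4, 1.
The order of σ is the least common multiple of its cycle lengths: lcm(6, 4) = 12.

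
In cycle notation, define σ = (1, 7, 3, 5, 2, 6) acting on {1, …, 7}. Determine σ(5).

In the cycle (1, 7, 3, 5, 2, 6), 5 is followed by 2, so σ(5) = 2.

2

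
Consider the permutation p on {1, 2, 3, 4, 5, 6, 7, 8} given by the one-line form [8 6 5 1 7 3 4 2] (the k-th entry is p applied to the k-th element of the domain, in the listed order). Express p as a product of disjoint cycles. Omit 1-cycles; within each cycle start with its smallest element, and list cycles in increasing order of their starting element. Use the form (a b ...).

Iterating p from 1 gives 1 → 8 → 2 → 6 → 3 → 5 → 7 → 4 → 1; that is the 8-cycle (1 8 2 6 3 5 7 4).
Continuing from each remaining unvisited element yields (1 8 2 6 3 5 7 4).

(1 8 2 6 3 5 7 4)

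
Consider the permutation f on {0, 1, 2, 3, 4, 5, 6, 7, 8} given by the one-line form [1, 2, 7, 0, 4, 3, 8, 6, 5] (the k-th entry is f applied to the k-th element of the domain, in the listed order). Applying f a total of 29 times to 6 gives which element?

1

Tracing 6 → 8 → … returns to 6 after 8 steps, so 6 lies in an 8-cycle (0, 1, 2, 7, 6, 8, 5, 3).
Since the cycle has length 8, f^29 acts on it the same as f^5 (29 mod 8 = 5).
Advancing 5 steps from 6: 6 → 8 → 5 → 3 → 0 → 1.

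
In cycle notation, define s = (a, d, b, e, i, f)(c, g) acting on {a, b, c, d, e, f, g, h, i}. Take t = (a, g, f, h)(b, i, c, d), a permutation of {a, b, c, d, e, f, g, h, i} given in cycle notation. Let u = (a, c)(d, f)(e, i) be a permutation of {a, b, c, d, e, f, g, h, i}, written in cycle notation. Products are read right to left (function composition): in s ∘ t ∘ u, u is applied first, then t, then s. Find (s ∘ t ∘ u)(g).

Apply the permutations in order: u(g) = g, then t(g) = f, then s(f) = a. So (s ∘ t ∘ u)(g) = a.

a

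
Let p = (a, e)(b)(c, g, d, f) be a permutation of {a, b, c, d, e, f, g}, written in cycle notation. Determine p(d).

In the cycle (c, g, d, f), d is followed by f, so p(d) = f.

f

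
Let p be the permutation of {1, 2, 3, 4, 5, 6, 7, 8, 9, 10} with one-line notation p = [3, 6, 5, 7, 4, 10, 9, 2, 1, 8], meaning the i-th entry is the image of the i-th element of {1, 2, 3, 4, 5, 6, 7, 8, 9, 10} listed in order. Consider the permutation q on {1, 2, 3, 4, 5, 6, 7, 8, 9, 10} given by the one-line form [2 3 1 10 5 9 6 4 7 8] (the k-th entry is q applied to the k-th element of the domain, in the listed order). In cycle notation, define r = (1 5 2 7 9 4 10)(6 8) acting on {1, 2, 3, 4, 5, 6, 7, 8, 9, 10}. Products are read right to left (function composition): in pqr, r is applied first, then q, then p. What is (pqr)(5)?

5

Apply the permutations in order: r(5) = 2, then q(2) = 3, then p(3) = 5. So (pqr)(5) = 5.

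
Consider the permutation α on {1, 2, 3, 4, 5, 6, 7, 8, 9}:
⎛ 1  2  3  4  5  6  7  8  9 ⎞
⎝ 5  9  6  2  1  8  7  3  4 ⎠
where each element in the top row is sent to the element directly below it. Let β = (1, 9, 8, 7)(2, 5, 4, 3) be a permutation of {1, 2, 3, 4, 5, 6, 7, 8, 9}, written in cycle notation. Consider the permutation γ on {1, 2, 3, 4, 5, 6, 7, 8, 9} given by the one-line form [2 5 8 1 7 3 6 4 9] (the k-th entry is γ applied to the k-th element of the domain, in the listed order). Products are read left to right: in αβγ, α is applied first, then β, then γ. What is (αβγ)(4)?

Chase 4: α(4) = 2; β(2) = 5; γ(5) = 7. Hence (αβγ)(4) = 7.

7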